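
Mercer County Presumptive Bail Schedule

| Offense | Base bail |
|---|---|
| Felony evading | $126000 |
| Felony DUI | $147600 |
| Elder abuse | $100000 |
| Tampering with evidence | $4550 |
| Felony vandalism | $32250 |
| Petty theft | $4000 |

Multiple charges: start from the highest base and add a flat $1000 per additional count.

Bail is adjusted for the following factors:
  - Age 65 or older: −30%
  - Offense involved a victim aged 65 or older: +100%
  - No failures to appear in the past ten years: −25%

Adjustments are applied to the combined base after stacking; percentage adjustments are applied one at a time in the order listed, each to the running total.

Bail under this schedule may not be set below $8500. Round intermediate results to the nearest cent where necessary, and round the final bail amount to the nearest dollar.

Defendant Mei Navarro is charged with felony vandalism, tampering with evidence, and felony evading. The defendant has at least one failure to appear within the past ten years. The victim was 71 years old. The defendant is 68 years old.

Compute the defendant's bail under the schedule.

Base amounts from the schedule: felony vandalism $32250; tampering with evidence $4550; felony evading $126000.
Stacking rule: highest base plus $1000 per additional charge. Highest is felony evading at $126000; 2 additional charges → +$2000. Combined base = $128000.
Age 65 or older (−30%): $128000 × 0.7 = $89600.
Offense involved a victim aged 65 or older (+100%): $89600 × 2 = $179200.
$179200 is at or above the $8500 minimum.

$179200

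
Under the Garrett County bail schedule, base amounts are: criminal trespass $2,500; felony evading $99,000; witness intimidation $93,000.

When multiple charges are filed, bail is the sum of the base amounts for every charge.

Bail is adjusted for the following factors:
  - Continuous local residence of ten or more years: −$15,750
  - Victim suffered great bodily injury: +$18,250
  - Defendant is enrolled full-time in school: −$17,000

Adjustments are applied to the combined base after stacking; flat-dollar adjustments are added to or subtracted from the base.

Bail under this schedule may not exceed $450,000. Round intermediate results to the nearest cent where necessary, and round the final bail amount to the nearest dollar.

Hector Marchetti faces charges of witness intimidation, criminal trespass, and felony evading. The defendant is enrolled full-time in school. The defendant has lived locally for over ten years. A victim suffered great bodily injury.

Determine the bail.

$180,000

Base amounts from the schedule: witness intimidation $93,000; criminal trespass $2,500; felony evading $99,000.
Stacking rule: sum of all bases. $93,000 + $2,500 + $99,000 = $194,500.
Continuous local residence of ten or more years (−$15,750 flat): $194,500 − $15,750 = $178,750.
Victim suffered great bodily injury (+$18,250 flat): $178,750 + $18,250 = $197,000.
Defendant is enrolled full-time in school (−$17,000 flat): $197,000 − $17,000 = $180,000.
$180,000 is within the $450,000 maximum.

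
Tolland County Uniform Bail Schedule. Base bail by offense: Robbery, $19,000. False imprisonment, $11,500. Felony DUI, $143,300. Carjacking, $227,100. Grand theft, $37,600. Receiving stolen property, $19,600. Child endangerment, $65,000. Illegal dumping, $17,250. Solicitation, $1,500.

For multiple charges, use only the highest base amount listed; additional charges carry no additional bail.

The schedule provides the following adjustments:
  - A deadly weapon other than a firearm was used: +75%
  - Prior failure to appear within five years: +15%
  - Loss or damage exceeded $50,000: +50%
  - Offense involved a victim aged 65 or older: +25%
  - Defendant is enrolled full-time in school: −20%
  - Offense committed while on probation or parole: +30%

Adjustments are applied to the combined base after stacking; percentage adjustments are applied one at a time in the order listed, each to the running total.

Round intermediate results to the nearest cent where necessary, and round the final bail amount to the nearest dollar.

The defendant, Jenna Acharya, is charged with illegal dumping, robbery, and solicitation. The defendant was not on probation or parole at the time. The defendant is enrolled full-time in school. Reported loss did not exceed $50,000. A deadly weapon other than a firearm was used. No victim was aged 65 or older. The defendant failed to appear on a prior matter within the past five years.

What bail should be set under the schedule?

$30,590

Base amounts from the schedule: illegal dumping $17,250; robbery $19,000; solicitation $1,500.
Stacking rule: use the highest base only. Highest is robbery at $19,000. Combined base = $19,000.
A deadly weapon other than a firearm was used (+75%): $19,000 × 1.75 = $33,250.
Prior failure to appear within five years (+15%): $33,250 × 1.15 = $38,237.50.
Defendant is enrolled full-time in school (−20%): $38,237.50 × 0.8 = $30,590.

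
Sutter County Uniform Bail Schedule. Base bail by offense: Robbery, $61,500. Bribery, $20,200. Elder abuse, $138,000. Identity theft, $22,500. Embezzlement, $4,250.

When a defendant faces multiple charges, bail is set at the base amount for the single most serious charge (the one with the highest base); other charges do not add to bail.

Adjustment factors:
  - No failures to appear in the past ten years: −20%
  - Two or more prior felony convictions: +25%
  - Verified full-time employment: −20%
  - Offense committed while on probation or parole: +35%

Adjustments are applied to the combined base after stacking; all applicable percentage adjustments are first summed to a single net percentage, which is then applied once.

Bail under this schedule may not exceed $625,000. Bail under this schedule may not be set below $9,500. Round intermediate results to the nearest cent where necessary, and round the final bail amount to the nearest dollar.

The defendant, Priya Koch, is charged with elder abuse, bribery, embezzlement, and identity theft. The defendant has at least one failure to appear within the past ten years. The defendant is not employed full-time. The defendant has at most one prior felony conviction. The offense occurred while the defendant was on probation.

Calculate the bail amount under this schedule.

Base amounts from the schedule: elder abuse $138,000; bribery $20,200; embezzlement $4,250; identity theft $22,500.
Stacking rule: use the highest base only. Highest is elder abuse at $138,000. Combined base = $138,000.
Offense committed while on probation or parole (+35%): $138,000 × 1.35 = $186,300.
$186,300 is within the $625,000 maximum.
$186,300 is at or above the $9,500 minimum.

$186,300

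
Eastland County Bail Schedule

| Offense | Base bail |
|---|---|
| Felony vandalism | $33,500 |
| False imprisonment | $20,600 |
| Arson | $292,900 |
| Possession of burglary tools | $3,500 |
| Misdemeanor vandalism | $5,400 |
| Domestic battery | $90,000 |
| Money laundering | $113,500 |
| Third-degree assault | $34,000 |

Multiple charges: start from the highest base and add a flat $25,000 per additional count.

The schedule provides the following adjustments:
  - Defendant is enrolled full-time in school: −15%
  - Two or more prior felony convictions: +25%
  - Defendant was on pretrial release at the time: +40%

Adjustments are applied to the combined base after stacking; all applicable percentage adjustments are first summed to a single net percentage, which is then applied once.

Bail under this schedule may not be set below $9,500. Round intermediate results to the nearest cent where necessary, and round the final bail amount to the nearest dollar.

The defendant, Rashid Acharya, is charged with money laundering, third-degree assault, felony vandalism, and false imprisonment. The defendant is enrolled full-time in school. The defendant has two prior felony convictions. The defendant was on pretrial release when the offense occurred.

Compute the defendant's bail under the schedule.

$282,750

Base amounts from the schedule: money laundering $113,500; third-degree assault $34,000; felony vandalism $33,500; false imprisonment $20,600.
Stacking rule: highest base plus $25,000 per additional charge. Highest is money laundering at $113,500; 3 additional charges → +$75,000. Combined base = $188,500.
Net percentage adjustment: −15% +25% +40% = +50%. $188,500 × 1.5 = $282,750.
$282,750 is at or above the $9,500 minimum.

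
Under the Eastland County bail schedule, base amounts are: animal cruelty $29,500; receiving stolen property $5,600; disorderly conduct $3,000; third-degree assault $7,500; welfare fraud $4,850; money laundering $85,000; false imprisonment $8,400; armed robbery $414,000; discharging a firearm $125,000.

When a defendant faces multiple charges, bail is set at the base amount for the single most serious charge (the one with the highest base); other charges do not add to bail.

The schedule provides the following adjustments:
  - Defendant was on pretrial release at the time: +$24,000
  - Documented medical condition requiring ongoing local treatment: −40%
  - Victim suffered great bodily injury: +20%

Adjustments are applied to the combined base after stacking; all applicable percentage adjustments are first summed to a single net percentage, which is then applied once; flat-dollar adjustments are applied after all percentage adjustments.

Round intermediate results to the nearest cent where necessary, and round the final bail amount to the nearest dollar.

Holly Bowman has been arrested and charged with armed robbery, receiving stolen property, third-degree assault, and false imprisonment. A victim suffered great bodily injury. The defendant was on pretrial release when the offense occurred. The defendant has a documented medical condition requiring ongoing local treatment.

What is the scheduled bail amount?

Base amounts from the schedule: armed robbery $414,000; receiving stolen property $5,600; third-degree assault $7,500; false imprisonment $8,400.
Stacking rule: use the highest base only. Highest is armed robbery at $414,000. Combined base = $414,000.
Net percentage adjustment: −40% +20% = −20%. $414,000 × 0.8 = $331,200.
Defendant was on pretrial release at the time (+$24,000 flat): $331,200 + $24,000 = $355,200.

$355,200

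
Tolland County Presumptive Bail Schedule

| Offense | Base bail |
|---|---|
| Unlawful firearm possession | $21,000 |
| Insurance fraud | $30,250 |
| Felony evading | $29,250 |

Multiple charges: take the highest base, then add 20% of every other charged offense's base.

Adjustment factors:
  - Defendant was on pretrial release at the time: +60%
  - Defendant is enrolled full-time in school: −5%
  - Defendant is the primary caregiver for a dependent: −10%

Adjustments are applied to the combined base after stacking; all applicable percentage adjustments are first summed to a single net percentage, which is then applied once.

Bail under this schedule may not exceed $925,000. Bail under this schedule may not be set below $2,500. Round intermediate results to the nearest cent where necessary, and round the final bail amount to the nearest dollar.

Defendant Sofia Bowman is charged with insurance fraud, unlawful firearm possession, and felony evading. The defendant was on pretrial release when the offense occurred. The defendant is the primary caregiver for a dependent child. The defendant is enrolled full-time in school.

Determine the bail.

Base amounts from the schedule: insurance fraud $30,250; unlawful firearm possession $21,000; felony evading $29,250.
Stacking rule: highest base plus 20% of each additional charge. Highest is insurance fraud at $30,250. Additional: $21,000 × 20% = $4,200; $29,250 × 20% = $5,850. Combined base = $30,250 + $10,050 = $40,300.
Net percentage adjustment: +60% −5% −10% = +45%. $40,300 × 1.45 = $58,435.
$58,435 is within the $925,000 maximum.
$58,435 is at or above the $2,500 minimum.

$58,435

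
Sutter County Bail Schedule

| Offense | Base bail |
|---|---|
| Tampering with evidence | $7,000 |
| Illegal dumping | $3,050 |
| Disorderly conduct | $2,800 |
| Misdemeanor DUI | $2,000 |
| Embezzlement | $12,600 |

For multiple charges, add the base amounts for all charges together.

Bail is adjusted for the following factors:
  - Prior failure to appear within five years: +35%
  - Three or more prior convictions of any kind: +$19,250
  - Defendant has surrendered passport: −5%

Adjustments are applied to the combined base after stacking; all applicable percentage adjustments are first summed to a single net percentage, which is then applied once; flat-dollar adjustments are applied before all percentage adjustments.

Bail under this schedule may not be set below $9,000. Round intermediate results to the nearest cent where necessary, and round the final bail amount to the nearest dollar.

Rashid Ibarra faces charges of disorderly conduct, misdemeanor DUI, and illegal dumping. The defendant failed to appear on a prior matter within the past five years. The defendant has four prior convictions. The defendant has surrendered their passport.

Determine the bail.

$35,230

Base amounts from the schedule: disorderly conduct $2,800; misdemeanor DUI $2,000; illegal dumping $3,050.
Stacking rule: sum of all bases. $2,800 + $2,000 + $3,050 = $7,850.
Three or more prior convictions of any kind (+$19,250 flat): $7,850 + $19,250 = $27,100.
Net percentage adjustment: +35% −5% = +30%. $27,100 × 1.3 = $35,230.
$35,230 is at or above the $9,000 minimum.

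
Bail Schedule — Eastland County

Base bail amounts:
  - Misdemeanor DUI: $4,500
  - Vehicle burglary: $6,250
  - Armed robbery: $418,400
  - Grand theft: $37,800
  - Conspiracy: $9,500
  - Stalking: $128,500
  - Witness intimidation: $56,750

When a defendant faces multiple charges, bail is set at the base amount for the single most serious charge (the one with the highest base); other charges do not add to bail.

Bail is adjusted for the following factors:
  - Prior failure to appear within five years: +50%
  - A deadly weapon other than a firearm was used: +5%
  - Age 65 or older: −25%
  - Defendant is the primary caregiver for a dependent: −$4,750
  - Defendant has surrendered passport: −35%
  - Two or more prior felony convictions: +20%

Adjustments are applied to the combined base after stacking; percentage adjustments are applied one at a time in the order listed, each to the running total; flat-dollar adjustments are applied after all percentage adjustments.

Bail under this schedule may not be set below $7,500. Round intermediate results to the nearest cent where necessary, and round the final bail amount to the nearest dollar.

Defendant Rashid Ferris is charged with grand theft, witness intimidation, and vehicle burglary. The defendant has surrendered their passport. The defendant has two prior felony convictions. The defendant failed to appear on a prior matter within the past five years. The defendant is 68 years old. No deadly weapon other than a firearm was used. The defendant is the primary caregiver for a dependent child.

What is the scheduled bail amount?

Base amounts from the schedule: grand theft $37,800; witness intimidation $56,750; vehicle burglary $6,250.
Stacking rule: use the highest base only. Highest is witness intimidation at $56,750. Combined base = $56,750.
Prior failure to appear within five years (+50%): $56,750 × 1.5 = $85,125.
Age 65 or older (−25%): $85,125 × 0.75 = $63,843.75.
Defendant has surrendered passport (−35%): $63,843.75 × 0.65 = $41,498.44.
Two or more prior felony convictions (+20%): $41,498.44 × 1.2 = $49,798.13.
Defendant is the primary caregiver for a dependent (−$4,750 flat): $49,798.13 − $4,750 = $45,048.13.
$45,048.13 is at or above the $7,500 minimum.
Rounded to the nearest dollar: $45,048.

$45,048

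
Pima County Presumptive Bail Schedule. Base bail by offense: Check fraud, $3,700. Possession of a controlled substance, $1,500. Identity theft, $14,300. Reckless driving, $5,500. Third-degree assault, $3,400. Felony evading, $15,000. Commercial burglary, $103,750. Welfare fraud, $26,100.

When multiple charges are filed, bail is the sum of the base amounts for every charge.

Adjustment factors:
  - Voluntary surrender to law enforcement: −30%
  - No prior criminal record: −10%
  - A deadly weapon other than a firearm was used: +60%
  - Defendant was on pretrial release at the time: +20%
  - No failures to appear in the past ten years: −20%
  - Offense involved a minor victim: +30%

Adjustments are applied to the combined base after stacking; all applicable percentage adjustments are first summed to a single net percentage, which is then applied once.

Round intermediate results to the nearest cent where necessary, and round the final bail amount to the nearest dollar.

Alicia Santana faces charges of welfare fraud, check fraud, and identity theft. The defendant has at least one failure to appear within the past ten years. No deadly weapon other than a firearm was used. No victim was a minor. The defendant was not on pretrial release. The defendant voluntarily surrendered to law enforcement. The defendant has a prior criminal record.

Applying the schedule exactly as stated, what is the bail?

$30,870

Base amounts from the schedule: welfare fraud $26,100; check fraud $3,700; identity theft $14,300.
Stacking rule: sum of all bases. $26,100 + $3,700 + $14,300 = $44,100.
Voluntary surrender to law enforcement (−30%): $44,100 × 0.7 = $30,870.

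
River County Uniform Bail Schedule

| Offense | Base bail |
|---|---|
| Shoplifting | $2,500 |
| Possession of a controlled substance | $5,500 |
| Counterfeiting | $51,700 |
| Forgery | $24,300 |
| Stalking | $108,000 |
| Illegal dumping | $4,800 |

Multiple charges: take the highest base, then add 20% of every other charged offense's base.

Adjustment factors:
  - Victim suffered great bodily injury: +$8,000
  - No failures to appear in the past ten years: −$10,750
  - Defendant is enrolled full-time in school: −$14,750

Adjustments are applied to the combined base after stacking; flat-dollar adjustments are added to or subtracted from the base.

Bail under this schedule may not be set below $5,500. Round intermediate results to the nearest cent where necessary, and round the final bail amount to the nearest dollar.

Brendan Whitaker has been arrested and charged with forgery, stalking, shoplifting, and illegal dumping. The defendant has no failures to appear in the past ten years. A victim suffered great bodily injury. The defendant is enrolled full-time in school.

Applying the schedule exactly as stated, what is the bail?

Base amounts from the schedule: forgery $24,300; stalking $108,000; shoplifting $2,500; illegal dumping $4,800.
Stacking rule: highest base plus 20% of each additional charge. Highest is stalking at $108,000. Additional: $24,300 × 20% = $4,860; $2,500 × 20% = $500; $4,800 × 20% = $960. Combined base = $108,000 + $6,320 = $114,320.
Victim suffered great bodily injury (+$8,000 flat): $114,320 + $8,000 = $122,320.
No failures to appear in the past ten years (−$10,750 flat): $122,320 − $10,750 = $111,570.
Defendant is enrolled full-time in school (−$14,750 flat): $111,570 − $14,750 = $96,820.
$96,820 is at or above the $5,500 minimum.

$96,820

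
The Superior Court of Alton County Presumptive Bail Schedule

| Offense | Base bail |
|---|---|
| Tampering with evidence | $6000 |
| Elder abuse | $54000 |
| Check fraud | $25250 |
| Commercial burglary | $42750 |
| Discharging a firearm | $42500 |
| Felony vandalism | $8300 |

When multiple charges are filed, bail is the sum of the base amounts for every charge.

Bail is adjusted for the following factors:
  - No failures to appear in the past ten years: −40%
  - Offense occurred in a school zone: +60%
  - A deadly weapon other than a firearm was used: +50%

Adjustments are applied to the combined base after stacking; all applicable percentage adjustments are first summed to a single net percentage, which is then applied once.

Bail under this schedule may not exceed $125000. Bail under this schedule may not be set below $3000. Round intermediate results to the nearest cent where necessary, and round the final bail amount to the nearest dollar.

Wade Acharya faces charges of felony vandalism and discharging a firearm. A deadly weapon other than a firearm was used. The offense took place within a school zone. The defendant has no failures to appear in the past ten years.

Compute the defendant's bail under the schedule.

$86360

Base amounts from the schedule: felony vandalism $8300; discharging a firearm $42500.
Stacking rule: sum of all bases. $8300 + $42500 = $50800.
Net percentage adjustment: −40% +60% +50% = +70%. $50800 × 1.7 = $86360.
$86360 is within the $125000 maximum.
$86360 is at or above the $3000 minimum.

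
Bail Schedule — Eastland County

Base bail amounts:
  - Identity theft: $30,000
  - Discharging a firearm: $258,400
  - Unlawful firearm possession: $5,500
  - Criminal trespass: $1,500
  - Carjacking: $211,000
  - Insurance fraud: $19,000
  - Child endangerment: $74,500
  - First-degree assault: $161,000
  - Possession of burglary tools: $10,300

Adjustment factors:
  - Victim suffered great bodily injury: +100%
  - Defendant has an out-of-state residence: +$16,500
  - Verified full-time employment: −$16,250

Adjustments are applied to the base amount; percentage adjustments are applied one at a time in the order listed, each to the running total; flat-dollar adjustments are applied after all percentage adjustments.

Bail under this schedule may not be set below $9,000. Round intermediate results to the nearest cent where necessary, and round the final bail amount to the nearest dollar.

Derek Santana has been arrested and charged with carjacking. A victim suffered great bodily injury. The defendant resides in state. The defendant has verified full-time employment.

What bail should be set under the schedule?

$405,750

Base amounts from the schedule: carjacking $211,000.
Single charge. Combined base = $211,000.
Victim suffered great bodily injury (+100%): $211,000 × 2 = $422,000.
Verified full-time employment (−$16,250 flat): $422,000 − $16,250 = $405,750.
$405,750 is at or above the $9,000 minimum.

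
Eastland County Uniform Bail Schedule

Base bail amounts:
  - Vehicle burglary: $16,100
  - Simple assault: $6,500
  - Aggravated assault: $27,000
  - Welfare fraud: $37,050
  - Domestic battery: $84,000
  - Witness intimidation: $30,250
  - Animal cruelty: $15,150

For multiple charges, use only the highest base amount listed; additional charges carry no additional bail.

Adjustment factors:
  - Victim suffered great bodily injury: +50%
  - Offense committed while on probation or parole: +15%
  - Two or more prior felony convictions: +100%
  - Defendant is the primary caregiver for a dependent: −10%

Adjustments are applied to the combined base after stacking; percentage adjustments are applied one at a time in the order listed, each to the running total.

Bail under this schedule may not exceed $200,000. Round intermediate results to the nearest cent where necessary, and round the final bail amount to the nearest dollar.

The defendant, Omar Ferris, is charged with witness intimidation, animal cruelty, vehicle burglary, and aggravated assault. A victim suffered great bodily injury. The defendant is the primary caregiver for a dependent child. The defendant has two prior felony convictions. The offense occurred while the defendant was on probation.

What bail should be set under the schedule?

$93,926

Base amounts from the schedule: witness intimidation $30,250; animal cruelty $15,150; vehicle burglary $16,100; aggravated assault $27,000.
Stacking rule: use the highest base only. Highest is witness intimidation at $30,250. Combined base = $30,250.
Victim suffered great bodily injury (+50%): $30,250 × 1.5 = $45,375.
Offense committed while on probation or parole (+15%): $45,375 × 1.15 = $52,181.25.
Two or more prior felony convictions (+100%): $52,181.25 × 2 = $104,362.50.
Defendant is the primary caregiver for a dependent (−10%): $104,362.50 × 0.9 = $93,926.25.
$93,926.25 is within the $200,000 maximum.
Rounded to the nearest dollar: $93,926.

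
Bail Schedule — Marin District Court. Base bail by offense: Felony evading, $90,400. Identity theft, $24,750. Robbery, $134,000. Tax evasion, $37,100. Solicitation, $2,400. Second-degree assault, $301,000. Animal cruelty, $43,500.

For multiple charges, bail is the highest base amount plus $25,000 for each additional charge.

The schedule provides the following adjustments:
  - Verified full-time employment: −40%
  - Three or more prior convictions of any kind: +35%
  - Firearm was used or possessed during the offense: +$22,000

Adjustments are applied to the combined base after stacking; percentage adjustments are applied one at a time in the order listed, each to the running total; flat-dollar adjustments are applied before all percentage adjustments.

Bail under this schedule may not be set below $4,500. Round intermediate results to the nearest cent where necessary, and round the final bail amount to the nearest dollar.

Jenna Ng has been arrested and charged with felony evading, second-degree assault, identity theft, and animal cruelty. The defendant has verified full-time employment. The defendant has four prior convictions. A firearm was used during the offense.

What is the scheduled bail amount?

Base amounts from the schedule: felony evading $90,400; second-degree assault $301,000; identity theft $24,750; animal cruelty $43,500.
Stacking rule: highest base plus $25,000 per additional charge. Highest is second-degree assault at $301,000; 3 additional charges → +$75,000. Combined base = $376,000.
Firearm was used or possessed during the offense (+$22,000 flat): $376,000 + $22,000 = $398,000.
Verified full-time employment (−40%): $398,000 × 0.6 = $238,800.
Three or more prior convictions of any kind (+35%): $238,800 × 1.35 = $322,380.
$322,380 is at or above the $4,500 minimum.

$322,380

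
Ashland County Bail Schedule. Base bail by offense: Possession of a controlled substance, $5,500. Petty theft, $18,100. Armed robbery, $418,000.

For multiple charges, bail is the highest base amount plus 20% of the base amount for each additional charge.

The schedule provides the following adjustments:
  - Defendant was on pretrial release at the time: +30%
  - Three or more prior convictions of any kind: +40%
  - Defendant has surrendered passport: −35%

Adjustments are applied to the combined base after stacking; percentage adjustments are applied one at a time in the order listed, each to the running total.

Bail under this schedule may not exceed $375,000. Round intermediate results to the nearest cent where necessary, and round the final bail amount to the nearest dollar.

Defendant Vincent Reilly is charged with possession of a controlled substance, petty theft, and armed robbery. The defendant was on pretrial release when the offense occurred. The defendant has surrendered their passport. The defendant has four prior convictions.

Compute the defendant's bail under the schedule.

$375,000

Base amounts from the schedule: possession of a controlled substance $5,500; petty theft $18,100; armed robbery $418,000.
Stacking rule: highest base plus 20% of each additional charge. Highest is armed robbery at $418,000. Additional: $5,500 × 20% = $1,100; $18,100 × 20% = $3,620. Combined base = $418,000 + $4,720 = $422,720.
Defendant was on pretrial release at the time (+30%): $422,720 × 1.3 = $549,536.
Three or more prior convictions of any kind (+40%): $549,536 × 1.4 = $769,350.40.
Defendant has surrendered passport (−35%): $769,350.40 × 0.65 = $500,077.76.
Result $500,077.76 exceeds the maximum of $375,000; bail is capped at $375,000.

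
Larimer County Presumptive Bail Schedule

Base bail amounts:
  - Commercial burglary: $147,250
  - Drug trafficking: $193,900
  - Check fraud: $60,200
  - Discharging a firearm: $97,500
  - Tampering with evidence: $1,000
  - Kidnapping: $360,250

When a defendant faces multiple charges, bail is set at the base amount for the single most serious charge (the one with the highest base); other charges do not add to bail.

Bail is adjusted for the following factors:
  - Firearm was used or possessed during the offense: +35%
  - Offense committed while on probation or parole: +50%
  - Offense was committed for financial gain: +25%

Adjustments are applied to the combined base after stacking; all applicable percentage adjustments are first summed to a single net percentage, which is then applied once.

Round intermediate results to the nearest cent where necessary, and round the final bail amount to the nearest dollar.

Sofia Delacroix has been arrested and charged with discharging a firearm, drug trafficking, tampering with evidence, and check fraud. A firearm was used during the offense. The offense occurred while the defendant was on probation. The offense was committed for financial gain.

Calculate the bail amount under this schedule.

Base amounts from the schedule: discharging a firearm $97,500; drug trafficking $193,900; tampering with evidence $1,000; check fraud $60,200.
Stacking rule: use the highest base only. Highest is drug trafficking at $193,900. Combined base = $193,900.
Net percentage adjustment: +35% +50% +25% = +110%. $193,900 × 2.1 = $407,190.

$407,190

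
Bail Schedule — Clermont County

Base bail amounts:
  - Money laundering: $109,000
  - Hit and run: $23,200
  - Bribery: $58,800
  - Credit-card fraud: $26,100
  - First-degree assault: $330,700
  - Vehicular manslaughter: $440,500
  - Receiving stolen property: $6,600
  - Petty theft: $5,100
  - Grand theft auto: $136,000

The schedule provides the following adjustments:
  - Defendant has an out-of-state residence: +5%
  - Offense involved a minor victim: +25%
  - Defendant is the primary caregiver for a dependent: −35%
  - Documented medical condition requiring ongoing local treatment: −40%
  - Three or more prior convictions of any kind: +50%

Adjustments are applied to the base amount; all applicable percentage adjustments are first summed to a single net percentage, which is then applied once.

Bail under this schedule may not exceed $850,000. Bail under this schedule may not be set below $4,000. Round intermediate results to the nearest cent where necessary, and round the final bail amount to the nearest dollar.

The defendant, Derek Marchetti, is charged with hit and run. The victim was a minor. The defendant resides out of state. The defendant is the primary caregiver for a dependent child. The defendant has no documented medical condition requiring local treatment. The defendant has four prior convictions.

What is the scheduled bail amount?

Base amounts from the schedule: hit and run $23,200.
Single charge. Combined base = $23,200.
Net percentage adjustment: +5% +25% −35% +50% = +45%. $23,200 × 1.45 = $33,640.
$33,640 is within the $850,000 maximum.
$33,640 is at or above the $4,000 minimum.

$33,640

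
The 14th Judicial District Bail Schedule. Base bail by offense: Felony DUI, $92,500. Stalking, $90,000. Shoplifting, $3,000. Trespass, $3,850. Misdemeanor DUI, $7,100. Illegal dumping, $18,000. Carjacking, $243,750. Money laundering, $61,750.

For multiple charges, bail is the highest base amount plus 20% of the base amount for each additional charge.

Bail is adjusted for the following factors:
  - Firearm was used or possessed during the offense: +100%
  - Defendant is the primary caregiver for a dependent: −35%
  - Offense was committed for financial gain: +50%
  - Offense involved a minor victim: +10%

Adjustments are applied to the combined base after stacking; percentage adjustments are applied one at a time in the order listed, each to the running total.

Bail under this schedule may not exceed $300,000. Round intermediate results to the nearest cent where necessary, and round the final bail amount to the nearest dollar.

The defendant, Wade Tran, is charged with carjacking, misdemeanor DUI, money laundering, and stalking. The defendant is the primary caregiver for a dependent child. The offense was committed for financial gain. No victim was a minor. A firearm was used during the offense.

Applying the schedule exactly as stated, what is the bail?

$300,000

Base amounts from the schedule: carjacking $243,750; misdemeanor DUI $7,100; money laundering $61,750; stalking $90,000.
Stacking rule: highest base plus 20% of each additional charge. Highest is carjacking at $243,750. Additional: $7,100 × 20% = $1,420; $61,750 × 20% = $12,350; $90,000 × 20% = $18,000. Combined base = $243,750 + $31,770 = $275,520.
Firearm was used or possessed during the offense (+100%): $275,520 × 2 = $551,040.
Defendant is the primary caregiver for a dependent (−35%): $551,040 × 0.65 = $358,176.
Offense was committed for financial gain (+50%): $358,176 × 1.5 = $537,264.
Result $537,264 exceeds the maximum of $300,000; bail is capped at $300,000.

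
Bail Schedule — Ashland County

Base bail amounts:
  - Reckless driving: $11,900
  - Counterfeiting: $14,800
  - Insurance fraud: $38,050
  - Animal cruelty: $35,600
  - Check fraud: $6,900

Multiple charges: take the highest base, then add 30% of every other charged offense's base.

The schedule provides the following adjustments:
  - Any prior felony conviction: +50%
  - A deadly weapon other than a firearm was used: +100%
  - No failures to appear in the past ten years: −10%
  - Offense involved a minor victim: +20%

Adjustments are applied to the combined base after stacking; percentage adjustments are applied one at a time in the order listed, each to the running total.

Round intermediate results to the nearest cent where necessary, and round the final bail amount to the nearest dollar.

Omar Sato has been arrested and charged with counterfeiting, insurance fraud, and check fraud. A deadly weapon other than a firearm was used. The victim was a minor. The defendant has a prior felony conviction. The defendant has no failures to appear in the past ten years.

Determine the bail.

$144,374

Base amounts from the schedule: counterfeiting $14,800; insurance fraud $38,050; check fraud $6,900.
Stacking rule: highest base plus 30% of each additional charge. Highest is insurance fraud at $38,050. Additional: $14,800 × 30% = $4,440; $6,900 × 30% = $2,070. Combined base = $38,050 + $6,510 = $44,560.
Any prior felony conviction (+50%): $44,560 × 1.5 = $66,840.
A deadly weapon other than a firearm was used (+100%): $66,840 × 2 = $133,680.
No failures to appear in the past ten years (−10%): $133,680 × 0.9 = $120,312.
Offense involved a minor victim (+20%): $120,312 × 1.2 = $144,374.40.
Rounded to the nearest dollar: $144,374.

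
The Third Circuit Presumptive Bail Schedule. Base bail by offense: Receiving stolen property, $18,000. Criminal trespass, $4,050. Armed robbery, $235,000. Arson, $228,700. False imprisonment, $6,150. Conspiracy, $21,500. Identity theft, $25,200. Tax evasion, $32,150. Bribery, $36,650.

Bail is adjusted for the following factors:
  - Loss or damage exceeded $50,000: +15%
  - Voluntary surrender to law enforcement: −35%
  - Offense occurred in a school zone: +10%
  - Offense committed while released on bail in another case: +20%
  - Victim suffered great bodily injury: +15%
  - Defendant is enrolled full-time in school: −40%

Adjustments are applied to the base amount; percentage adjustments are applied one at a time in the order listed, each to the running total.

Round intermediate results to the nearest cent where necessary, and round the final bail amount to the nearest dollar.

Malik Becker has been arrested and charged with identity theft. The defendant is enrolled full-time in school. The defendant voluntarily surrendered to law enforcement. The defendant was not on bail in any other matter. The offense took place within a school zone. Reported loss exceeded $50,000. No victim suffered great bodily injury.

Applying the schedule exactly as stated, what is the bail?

$12,432

Base amounts from the schedule: identity theft $25,200.
Single charge. Combined base = $25,200.
Loss or damage exceeded $50,000 (+15%): $25,200 × 1.15 = $28,980.
Voluntary surrender to law enforcement (−35%): $28,980 × 0.65 = $18,837.
Offense occurred in a school zone (+10%): $18,837 × 1.1 = $20,720.70.
Defendant is enrolled full-time in school (−40%): $20,720.70 × 0.6 = $12,432.42.
Rounded to the nearest dollar: $12,432.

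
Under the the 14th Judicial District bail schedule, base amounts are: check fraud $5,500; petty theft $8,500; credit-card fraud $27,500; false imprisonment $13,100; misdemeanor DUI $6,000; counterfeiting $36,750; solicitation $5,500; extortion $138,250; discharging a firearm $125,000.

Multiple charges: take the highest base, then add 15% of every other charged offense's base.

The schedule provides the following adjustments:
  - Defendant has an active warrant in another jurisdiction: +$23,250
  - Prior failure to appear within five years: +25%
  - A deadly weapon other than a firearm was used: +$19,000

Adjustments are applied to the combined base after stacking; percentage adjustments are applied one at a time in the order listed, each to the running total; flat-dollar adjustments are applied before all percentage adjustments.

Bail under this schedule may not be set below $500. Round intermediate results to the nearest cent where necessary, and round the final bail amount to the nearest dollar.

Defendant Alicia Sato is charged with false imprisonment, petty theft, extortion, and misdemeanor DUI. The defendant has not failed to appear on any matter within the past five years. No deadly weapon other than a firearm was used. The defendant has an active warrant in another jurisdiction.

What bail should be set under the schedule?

$165,640

Base amounts from the schedule: false imprisonment $13,100; petty theft $8,500; extortion $138,250; misdemeanor DUI $6,000.
Stacking rule: highest base plus 15% of each additional charge. Highest is extortion at $138,250. Additional: $13,100 × 15% = $1,965; $8,500 × 15% = $1,275; $6,000 × 15% = $900. Combined base = $138,250 + $4,140 = $142,390.
Defendant has an active warrant in another jurisdiction (+$23,250 flat): $142,390 + $23,250 = $165,640.
$165,640 is at or above the $500 minimum.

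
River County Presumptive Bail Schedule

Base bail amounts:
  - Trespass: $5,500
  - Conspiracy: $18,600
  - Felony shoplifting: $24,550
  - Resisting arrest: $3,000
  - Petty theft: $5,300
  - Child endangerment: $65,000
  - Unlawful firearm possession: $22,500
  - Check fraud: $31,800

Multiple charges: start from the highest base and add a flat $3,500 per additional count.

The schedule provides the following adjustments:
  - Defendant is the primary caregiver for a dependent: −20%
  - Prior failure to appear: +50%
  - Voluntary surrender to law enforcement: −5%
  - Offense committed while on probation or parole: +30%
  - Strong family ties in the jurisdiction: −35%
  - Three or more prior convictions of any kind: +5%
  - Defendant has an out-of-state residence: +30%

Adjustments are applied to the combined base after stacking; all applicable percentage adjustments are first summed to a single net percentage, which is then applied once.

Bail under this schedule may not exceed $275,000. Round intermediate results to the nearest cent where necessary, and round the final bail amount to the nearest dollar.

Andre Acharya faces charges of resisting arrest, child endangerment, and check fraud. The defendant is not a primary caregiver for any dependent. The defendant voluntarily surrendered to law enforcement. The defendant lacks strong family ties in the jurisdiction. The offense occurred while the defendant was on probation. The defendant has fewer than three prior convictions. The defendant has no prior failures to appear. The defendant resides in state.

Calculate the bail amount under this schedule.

$90,000

Base amounts from the schedule: resisting arrest $3,000; child endangerment $65,000; check fraud $31,800.
Stacking rule: highest base plus $3,500 per additional charge. Highest is child endangerment at $65,000; 2 additional charges → +$7,000. Combined base = $72,000.
Net percentage adjustment: −5% +30% = +25%. $72,000 × 1.25 = $90,000.
$90,000 is within the $275,000 maximum.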